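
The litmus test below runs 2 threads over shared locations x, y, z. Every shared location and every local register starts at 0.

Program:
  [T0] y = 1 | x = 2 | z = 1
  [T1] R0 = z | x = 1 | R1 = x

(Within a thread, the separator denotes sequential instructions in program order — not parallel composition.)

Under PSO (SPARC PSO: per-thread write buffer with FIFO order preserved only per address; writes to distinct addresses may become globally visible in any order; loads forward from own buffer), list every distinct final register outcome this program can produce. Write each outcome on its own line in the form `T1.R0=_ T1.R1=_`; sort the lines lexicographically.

T1.R0=0 T1.R1=1
T1.R0=0 T1.R1=2
T1.R0=1 T1.R1=1
T1.R0=1 T1.R1=2

outcome vector order: (T1.R0,T1.R1)
|PSO outcomes| = 4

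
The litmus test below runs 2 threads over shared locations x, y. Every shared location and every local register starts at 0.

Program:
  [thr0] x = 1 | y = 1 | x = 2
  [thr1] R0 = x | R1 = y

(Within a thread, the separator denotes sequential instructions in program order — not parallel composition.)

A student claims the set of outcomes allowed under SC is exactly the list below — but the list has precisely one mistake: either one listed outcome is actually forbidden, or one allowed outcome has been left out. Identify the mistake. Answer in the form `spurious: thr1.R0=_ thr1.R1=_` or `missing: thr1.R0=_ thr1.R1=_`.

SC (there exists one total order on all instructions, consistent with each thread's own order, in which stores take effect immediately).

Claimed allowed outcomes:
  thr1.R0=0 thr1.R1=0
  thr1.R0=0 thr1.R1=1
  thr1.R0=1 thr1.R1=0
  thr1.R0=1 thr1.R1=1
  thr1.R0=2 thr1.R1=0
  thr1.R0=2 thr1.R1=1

spurious: thr1.R0=2 thr1.R1=0

outcome vector order: (thr1.R0,thr1.R1)
SC (5): (0,0) (0,1) (1,0) (1,1) (2,1)
claimed∖SC = {(2,0)}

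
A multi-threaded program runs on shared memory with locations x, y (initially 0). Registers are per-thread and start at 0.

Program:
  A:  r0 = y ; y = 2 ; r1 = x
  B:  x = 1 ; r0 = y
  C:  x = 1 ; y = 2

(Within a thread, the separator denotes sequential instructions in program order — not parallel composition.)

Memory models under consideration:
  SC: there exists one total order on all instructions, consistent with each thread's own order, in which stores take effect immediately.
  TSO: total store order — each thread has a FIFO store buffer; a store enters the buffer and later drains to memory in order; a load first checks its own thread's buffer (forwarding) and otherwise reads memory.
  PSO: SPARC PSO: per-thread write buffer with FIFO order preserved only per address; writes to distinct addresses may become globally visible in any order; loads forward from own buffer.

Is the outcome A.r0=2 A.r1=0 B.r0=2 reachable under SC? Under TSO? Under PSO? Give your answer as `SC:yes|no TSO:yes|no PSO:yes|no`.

outcome vector order: (A.r0,A.r1,B.r0)
[SC] allowed = {<0 0 2>, <0 1 0>, <0 1 2>, <2 1 0>, <2 1 2>}
[TSO] allowed = {<0 0 0>, <0 0 2>, <0 1 0>, <0 1 2>, <2 1 0>, <2 1 2>}
[PSO] allowed = {<0 0 0>, <0 0 2>, <0 1 0>, <0 1 2>, <2 0 0>, <2 0 2>, <2 1 0>, <2 1 2>}
target <2 0 2> ∈ {PSO}

SC:no TSO:no PSO:yes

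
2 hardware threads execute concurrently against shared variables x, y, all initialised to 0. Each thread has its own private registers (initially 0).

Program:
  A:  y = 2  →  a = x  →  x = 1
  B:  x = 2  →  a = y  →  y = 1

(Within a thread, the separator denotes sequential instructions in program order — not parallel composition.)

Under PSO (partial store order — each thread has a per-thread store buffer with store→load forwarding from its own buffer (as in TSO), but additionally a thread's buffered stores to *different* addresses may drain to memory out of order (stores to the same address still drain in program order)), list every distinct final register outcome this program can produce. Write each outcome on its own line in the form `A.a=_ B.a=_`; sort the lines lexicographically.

outcome vector order: (A.a,B.a)
|PSO outcomes| = 4

A.a=0 B.a=0
A.a=0 B.a=2
A.a=2 B.a=0
A.a=2 B.a=2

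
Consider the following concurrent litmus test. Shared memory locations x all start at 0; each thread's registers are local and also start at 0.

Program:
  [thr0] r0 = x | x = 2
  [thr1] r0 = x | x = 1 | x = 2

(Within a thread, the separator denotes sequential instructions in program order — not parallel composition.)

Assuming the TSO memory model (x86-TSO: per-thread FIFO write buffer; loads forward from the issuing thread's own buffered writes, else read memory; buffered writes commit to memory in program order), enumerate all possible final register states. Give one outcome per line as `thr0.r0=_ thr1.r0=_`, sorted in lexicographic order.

outcome vector order: (thr0.r0,thr1.r0)
|TSO outcomes| = 4

thr0.r0=0 thr1.r0=0
thr0.r0=0 thr1.r0=2
thr0.r0=1 thr1.r0=0
thr0.r0=2 thr1.r0=0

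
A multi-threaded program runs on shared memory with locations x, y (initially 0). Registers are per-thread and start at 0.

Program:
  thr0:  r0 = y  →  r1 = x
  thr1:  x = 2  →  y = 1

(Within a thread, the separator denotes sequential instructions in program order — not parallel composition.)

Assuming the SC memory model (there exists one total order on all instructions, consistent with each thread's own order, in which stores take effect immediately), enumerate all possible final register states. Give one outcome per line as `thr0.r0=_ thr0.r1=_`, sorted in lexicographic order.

outcome vector order: (thr0.r0,thr0.r1)
|SC outcomes| = 3

thr0.r0=0 thr0.r1=0
thr0.r0=0 thr0.r1=2
thr0.r0=1 thr0.r1=2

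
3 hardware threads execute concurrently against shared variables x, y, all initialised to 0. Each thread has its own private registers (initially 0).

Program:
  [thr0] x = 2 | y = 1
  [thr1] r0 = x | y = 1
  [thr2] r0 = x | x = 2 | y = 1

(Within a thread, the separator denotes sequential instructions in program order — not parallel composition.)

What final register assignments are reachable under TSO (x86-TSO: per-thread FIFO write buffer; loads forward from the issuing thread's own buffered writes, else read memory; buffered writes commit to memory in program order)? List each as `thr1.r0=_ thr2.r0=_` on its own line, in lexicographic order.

thr1.r0=0 thr2.r0=0
thr1.r0=0 thr2.r0=2
thr1.r0=2 thr2.r0=0
thr1.r0=2 thr2.r0=2

outcome vector order: (thr1.r0,thr2.r0)
|TSO outcomes| = 4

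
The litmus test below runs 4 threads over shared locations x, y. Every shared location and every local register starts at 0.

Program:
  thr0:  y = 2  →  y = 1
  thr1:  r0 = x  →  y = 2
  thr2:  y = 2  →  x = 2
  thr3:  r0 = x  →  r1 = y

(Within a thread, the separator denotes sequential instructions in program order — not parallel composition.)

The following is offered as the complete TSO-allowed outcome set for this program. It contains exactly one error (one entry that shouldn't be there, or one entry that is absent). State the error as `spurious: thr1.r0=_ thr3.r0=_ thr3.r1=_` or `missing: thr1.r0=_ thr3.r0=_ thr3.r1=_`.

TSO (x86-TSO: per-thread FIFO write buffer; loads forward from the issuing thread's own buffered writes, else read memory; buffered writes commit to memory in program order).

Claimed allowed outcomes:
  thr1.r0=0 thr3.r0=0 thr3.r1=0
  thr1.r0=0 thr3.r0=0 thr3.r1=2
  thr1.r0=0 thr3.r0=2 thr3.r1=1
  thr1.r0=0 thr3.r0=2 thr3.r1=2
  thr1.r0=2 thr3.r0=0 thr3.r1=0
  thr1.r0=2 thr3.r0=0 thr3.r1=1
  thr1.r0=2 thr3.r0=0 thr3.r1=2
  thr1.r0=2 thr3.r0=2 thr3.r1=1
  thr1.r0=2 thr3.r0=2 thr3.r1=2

missing: thr1.r0=0 thr3.r0=0 thr3.r1=1

outcome vector order: (thr1.r0,thr3.r0,thr3.r1)
TSO (10): 000, 001, 002, 021, 022, 200, 201, 202, 221, 222
TSO∖claimed = {001}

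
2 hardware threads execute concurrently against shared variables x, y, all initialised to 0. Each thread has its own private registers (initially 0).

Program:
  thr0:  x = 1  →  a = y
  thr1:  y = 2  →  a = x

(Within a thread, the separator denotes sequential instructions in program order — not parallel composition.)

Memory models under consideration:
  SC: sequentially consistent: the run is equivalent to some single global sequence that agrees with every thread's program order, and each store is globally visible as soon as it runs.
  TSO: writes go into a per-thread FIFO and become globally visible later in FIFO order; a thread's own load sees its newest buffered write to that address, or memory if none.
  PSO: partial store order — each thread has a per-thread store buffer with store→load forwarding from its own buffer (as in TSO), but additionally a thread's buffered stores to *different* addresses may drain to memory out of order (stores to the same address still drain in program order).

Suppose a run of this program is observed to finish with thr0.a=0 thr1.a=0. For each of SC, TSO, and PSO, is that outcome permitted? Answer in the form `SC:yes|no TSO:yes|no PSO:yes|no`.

SC:no TSO:yes PSO:yes

outcome vector order: (thr0.a,thr1.a)
[SC] allowed = {(0,1); (2,0); (2,1)}
[TSO] allowed = {(0,0); (0,1); (2,0); (2,1)}
[PSO] allowed = {(0,0); (0,1); (2,0); (2,1)}
target (0,0) ∈ {TSO,PSO}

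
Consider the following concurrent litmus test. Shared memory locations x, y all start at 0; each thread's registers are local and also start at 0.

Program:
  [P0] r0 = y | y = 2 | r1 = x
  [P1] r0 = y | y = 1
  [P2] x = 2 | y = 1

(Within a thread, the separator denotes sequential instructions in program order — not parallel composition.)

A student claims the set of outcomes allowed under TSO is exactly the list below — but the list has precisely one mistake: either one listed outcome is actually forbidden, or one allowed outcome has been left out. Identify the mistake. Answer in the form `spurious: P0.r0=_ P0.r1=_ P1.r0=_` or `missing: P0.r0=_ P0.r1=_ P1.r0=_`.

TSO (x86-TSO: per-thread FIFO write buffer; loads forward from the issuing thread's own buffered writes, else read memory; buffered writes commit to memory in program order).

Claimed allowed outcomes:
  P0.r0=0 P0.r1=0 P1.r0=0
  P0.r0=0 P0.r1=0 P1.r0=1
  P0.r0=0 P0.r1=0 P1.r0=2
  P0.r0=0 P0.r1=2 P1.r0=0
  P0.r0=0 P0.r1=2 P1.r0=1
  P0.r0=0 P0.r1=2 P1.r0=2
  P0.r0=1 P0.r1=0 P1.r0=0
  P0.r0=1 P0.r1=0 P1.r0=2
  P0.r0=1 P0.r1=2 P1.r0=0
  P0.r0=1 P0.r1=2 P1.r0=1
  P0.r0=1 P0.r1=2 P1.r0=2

spurious: P0.r0=1 P0.r1=0 P1.r0=2

outcome vector order: (P0.r0,P0.r1,P1.r0)
TSO: 10 outcomes — {000 001 002 020 021 022 100 120 121 122}
claimed∖TSO = {102}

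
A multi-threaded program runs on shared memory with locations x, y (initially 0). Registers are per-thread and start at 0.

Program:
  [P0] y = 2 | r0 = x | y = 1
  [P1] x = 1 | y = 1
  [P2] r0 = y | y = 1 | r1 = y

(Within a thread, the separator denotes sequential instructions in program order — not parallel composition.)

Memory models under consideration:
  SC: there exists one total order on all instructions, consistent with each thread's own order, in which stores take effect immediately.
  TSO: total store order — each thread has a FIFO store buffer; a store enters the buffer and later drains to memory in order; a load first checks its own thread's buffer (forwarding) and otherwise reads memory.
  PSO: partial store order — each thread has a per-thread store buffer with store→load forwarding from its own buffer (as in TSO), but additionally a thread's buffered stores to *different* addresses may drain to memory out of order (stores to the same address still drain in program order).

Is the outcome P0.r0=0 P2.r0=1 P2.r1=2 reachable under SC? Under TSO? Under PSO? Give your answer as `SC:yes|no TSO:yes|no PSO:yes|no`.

SC:no TSO:yes PSO:yes

outcome vector order: (P0.r0,P2.r0,P2.r1)
SC (9): <0 0 1> <0 0 2> <0 1 1> <0 2 1> <1 0 1> <1 0 2> <1 1 1> <1 1 2> <1 2 1>
TSO (10): <0 0 1> <0 0 2> <0 1 1> <0 1 2> <0 2 1> <1 0 1> <1 0 2> <1 1 1> <1 1 2> <1 2 1>
PSO (10): <0 0 1> <0 0 2> <0 1 1> <0 1 2> <0 2 1> <1 0 1> <1 0 2> <1 1 1> <1 1 2> <1 2 1>
target <0 1 2> ∈ {TSO,PSO}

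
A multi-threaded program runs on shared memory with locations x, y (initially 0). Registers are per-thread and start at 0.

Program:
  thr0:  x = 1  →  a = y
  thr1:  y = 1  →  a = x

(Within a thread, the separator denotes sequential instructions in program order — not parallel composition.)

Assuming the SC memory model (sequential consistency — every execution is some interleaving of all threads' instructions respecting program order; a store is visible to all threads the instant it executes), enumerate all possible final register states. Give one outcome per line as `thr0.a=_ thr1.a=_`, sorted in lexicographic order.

outcome vector order: (thr0.a,thr1.a)
|SC outcomes| = 3

thr0.a=0 thr1.a=1
thr0.a=1 thr1.a=0
thr0.a=1 thr1.a=1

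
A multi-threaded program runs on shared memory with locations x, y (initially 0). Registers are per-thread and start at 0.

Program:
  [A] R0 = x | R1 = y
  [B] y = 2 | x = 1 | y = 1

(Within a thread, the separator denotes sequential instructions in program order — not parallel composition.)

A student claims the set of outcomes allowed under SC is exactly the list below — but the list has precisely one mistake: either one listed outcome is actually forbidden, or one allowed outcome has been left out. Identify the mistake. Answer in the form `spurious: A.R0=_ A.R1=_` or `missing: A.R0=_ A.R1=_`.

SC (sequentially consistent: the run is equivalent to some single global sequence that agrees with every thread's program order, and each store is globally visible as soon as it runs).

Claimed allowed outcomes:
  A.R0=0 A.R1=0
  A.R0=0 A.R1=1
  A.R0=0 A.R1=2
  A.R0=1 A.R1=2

missing: A.R0=1 A.R1=1

outcome vector order: (A.R0,A.R1)
under SC → (0,0) (0,1) (0,2) (1,1) (1,2)
SC∖claimed = {(1,1)}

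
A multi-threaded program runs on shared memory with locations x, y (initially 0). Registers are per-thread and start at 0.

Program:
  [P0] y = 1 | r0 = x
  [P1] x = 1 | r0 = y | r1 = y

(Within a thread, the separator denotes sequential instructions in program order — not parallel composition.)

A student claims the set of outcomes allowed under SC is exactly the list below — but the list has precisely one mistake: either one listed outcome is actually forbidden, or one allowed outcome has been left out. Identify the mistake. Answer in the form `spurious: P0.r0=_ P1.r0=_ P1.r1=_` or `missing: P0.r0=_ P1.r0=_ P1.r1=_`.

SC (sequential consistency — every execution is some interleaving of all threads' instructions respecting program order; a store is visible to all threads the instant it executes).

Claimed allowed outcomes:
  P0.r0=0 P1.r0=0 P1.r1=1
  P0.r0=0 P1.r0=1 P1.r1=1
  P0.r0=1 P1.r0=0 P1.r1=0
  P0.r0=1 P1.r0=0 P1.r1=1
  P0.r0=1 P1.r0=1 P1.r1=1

outcome vector order: (P0.r0,P1.r0,P1.r1)
under SC → 011 100 101 111
claimed∖SC = {001}

spurious: P0.r0=0 P1.r0=0 P1.r1=1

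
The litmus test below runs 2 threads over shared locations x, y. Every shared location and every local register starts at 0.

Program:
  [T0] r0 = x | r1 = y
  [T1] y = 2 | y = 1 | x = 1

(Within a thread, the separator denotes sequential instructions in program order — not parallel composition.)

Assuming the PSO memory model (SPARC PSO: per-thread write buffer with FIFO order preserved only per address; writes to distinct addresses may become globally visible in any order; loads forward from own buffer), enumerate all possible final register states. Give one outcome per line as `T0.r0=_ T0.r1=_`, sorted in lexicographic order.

T0.r0=0 T0.r1=0
T0.r0=0 T0.r1=1
T0.r0=0 T0.r1=2
T0.r0=1 T0.r1=0
T0.r0=1 T0.r1=1
T0.r0=1 T0.r1=2

outcome vector order: (T0.r0,T0.r1)
|PSO outcomes| = 6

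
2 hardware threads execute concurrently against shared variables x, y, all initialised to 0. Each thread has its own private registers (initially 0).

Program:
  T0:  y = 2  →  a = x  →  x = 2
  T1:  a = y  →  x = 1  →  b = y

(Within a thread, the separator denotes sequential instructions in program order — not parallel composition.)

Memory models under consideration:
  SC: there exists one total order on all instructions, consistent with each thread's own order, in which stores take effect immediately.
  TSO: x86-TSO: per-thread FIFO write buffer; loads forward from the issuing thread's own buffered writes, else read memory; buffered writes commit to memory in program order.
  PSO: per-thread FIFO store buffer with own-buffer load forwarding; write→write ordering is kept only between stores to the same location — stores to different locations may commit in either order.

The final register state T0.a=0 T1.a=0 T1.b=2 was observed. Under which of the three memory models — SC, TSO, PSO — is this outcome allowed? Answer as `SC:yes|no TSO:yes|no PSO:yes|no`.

outcome vector order: (T0.a,T1.a,T1.b)
[SC] allowed = {002; 022; 100; 102; 122}
[TSO] allowed = {000; 002; 022; 100; 102; 122}
[PSO] allowed = {000; 002; 022; 100; 102; 122}
target 002 ∈ {SC,TSO,PSO}

SC:yes TSO:yes PSO:yes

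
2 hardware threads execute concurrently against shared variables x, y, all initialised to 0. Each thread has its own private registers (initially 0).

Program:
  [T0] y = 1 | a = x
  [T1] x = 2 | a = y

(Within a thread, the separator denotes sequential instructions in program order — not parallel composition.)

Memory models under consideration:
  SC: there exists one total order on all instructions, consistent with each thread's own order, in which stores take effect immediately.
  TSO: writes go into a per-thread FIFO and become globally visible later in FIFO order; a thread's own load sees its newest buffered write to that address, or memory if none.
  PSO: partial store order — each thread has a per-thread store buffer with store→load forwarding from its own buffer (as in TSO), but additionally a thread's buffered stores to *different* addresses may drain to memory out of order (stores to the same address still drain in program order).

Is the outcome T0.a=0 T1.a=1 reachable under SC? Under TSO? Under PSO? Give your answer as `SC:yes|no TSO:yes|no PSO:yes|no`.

outcome vector order: (T0.a,T1.a)
[SC] allowed = {01; 20; 21}
[TSO] allowed = {00; 01; 20; 21}
[PSO] allowed = {00; 01; 20; 21}
target 01 ∈ {SC,TSO,PSO}

SC:yes TSO:yes PSO:yes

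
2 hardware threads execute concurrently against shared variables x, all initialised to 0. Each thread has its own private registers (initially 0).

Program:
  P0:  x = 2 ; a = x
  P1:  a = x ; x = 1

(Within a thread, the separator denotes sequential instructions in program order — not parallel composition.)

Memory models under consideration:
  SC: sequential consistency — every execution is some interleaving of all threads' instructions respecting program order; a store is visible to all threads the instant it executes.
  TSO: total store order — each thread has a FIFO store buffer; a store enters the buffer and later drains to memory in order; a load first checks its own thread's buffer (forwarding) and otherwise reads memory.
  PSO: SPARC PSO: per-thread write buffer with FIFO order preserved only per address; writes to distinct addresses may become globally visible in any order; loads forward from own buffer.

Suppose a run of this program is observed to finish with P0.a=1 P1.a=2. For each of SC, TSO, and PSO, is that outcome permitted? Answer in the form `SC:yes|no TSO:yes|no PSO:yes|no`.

SC:yes TSO:yes PSO:yes

outcome vector order: (P0.a,P1.a)
SC: 4 outcomes — {<1 0>; <1 2>; <2 0>; <2 2>}
TSO: 4 outcomes — {<1 0>; <1 2>; <2 0>; <2 2>}
PSO: 4 outcomes — {<1 0>; <1 2>; <2 0>; <2 2>}
target <1 2> ∈ {SC,TSO,PSO}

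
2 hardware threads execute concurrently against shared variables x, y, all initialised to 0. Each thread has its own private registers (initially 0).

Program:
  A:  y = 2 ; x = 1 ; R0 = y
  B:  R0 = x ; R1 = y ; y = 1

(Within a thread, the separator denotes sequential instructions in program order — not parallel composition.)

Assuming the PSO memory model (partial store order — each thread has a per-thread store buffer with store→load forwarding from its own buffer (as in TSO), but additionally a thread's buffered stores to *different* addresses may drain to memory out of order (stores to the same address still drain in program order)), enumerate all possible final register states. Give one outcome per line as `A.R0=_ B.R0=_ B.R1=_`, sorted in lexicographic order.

A.R0=1 B.R0=0 B.R1=0
A.R0=1 B.R0=0 B.R1=2
A.R0=1 B.R0=1 B.R1=0
A.R0=1 B.R0=1 B.R1=2
A.R0=2 B.R0=0 B.R1=0
A.R0=2 B.R0=0 B.R1=2
A.R0=2 B.R0=1 B.R1=0
A.R0=2 B.R0=1 B.R1=2

outcome vector order: (A.R0,B.R0,B.R1)
|PSO outcomes| = 8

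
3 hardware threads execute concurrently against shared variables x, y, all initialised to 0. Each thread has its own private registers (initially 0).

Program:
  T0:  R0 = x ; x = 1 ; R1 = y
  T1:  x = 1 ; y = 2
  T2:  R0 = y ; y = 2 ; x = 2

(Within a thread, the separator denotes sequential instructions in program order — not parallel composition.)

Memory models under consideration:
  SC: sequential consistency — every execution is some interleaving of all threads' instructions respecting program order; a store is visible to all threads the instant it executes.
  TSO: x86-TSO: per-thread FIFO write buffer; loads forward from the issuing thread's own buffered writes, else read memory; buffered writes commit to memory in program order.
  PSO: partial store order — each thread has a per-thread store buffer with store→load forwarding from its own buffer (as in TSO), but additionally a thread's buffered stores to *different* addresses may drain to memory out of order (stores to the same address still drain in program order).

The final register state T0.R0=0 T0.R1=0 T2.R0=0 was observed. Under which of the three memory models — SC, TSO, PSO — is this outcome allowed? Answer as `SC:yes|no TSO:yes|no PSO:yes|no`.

outcome vector order: (T0.R0,T0.R1,T2.R0)
[SC] allowed = {(0,0,0) (0,0,2) (0,2,0) (0,2,2) (1,0,0) (1,0,2) (1,2,0) (1,2,2) (2,2,0) (2,2,2)}
[TSO] allowed = {(0,0,0) (0,0,2) (0,2,0) (0,2,2) (1,0,0) (1,0,2) (1,2,0) (1,2,2) (2,2,0) (2,2,2)}
[PSO] allowed = {(0,0,0) (0,0,2) (0,2,0) (0,2,2) (1,0,0) (1,0,2) (1,2,0) (1,2,2) (2,0,0) (2,2,0) (2,2,2)}
target (0,0,0) ∈ {SC,TSO,PSO}

SC:yes TSO:yes PSO:yes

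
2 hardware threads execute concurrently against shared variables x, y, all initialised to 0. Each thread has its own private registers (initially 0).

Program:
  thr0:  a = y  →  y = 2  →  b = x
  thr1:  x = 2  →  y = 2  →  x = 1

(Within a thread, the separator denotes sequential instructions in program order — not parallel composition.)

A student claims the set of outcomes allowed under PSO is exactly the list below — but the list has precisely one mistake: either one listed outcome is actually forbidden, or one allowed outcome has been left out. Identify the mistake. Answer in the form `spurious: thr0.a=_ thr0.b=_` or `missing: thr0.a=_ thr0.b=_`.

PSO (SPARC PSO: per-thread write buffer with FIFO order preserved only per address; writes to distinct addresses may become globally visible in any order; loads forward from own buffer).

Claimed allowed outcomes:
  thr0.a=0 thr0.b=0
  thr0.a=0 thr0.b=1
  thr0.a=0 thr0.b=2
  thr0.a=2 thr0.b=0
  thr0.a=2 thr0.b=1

missing: thr0.a=2 thr0.b=2

outcome vector order: (thr0.a,thr0.b)
[PSO] allowed = {<0 0> <0 1> <0 2> <2 0> <2 1> <2 2>}
PSO∖claimed = {<2 2>}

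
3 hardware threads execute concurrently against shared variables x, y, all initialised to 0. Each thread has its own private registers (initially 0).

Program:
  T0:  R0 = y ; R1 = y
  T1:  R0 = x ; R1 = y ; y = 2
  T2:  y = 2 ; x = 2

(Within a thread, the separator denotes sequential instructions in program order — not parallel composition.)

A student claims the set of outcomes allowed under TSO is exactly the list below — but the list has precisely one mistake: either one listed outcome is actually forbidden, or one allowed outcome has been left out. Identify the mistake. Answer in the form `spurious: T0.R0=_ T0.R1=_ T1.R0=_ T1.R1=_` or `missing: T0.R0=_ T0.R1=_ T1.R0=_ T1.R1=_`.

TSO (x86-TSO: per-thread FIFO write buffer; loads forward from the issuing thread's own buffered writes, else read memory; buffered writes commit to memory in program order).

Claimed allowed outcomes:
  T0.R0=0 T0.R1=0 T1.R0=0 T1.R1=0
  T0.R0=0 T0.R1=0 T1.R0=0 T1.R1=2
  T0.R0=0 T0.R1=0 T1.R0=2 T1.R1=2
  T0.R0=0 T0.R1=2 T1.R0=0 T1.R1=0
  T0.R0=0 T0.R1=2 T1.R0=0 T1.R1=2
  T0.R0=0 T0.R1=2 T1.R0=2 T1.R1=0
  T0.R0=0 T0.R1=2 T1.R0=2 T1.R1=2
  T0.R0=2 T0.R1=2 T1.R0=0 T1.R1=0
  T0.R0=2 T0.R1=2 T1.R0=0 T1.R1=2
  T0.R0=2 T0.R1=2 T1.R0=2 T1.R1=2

spurious: T0.R0=0 T0.R1=2 T1.R0=2 T1.R1=0

outcome vector order: (T0.R0,T0.R1,T1.R0,T1.R1)
under TSO → <0 0 0 0> <0 0 0 2> <0 0 2 2> <0 2 0 0> <0 2 0 2> <0 2 2 2> <2 2 0 0> <2 2 0 2> <2 2 2 2>
claimed∖TSO = {<0 2 2 0>}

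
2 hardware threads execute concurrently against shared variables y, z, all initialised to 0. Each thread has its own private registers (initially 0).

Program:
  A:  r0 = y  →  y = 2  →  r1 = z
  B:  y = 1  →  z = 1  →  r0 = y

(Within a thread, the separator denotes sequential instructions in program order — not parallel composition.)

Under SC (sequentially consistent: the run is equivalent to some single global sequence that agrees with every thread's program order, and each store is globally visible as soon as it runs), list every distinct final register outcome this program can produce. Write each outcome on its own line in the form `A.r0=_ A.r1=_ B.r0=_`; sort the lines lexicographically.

A.r0=0 A.r1=0 B.r0=1
A.r0=0 A.r1=0 B.r0=2
A.r0=0 A.r1=1 B.r0=1
A.r0=0 A.r1=1 B.r0=2
A.r0=1 A.r1=0 B.r0=2
A.r0=1 A.r1=1 B.r0=1
A.r0=1 A.r1=1 B.r0=2

outcome vector order: (A.r0,A.r1,B.r0)
|SC outcomes| = 7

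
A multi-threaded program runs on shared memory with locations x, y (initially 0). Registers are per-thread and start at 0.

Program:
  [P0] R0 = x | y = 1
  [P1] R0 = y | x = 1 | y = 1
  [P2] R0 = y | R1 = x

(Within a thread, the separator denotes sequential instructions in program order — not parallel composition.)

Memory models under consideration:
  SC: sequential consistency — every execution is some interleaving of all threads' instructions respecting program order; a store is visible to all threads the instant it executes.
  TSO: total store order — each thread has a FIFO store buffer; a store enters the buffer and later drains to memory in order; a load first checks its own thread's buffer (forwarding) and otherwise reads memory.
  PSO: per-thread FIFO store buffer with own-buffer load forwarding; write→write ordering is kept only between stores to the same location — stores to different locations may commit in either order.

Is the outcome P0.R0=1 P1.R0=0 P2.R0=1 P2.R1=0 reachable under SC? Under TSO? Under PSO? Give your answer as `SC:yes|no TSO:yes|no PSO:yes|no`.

outcome vector order: (P0.R0,P1.R0,P2.R0,P2.R1)
[SC] allowed = {<0 0 0 0>, <0 0 0 1>, <0 0 1 0>, <0 0 1 1>, <0 1 0 0>, <0 1 0 1>, <0 1 1 0>, <0 1 1 1>, <1 0 0 0>, <1 0 0 1>, <1 0 1 1>}
[TSO] allowed = {<0 0 0 0>, <0 0 0 1>, <0 0 1 0>, <0 0 1 1>, <0 1 0 0>, <0 1 0 1>, <0 1 1 0>, <0 1 1 1>, <1 0 0 0>, <1 0 0 1>, <1 0 1 1>}
[PSO] allowed = {<0 0 0 0>, <0 0 0 1>, <0 0 1 0>, <0 0 1 1>, <0 1 0 0>, <0 1 0 1>, <0 1 1 0>, <0 1 1 1>, <1 0 0 0>, <1 0 0 1>, <1 0 1 0>, <1 0 1 1>}
target <1 0 1 0> ∈ {PSO}

SC:no TSO:no PSO:yes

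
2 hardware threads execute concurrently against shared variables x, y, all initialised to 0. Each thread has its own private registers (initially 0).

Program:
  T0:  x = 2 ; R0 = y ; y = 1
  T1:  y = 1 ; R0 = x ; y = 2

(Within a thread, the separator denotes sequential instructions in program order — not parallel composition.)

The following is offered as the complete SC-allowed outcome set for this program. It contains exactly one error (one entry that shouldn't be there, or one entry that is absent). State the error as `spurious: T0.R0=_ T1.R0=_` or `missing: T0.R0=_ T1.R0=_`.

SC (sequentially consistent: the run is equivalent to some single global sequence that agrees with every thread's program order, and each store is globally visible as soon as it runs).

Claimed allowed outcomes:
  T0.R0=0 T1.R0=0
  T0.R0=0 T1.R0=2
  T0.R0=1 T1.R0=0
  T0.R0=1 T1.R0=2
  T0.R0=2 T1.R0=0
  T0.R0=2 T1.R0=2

outcome vector order: (T0.R0,T1.R0)
SC: 5 outcomes — {(0,2), (1,0), (1,2), (2,0), (2,2)}
claimed∖SC = {(0,0)}

spurious: T0.R0=0 T1.R0=0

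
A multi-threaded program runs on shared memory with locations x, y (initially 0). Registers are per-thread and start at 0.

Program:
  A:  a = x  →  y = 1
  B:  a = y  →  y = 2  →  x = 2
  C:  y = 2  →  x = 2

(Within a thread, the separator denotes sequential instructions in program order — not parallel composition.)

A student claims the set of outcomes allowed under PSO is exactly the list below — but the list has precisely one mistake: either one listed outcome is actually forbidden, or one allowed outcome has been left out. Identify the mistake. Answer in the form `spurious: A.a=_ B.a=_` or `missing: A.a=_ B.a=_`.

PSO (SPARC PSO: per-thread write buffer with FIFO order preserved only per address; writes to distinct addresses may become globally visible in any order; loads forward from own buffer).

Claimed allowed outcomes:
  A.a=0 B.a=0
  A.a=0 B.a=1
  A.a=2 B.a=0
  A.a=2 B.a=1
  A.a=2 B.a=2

missing: A.a=0 B.a=2

outcome vector order: (A.a,B.a)
under PSO → 0/0, 0/1, 0/2, 2/0, 2/1, 2/2
PSO∖claimed = {0/2}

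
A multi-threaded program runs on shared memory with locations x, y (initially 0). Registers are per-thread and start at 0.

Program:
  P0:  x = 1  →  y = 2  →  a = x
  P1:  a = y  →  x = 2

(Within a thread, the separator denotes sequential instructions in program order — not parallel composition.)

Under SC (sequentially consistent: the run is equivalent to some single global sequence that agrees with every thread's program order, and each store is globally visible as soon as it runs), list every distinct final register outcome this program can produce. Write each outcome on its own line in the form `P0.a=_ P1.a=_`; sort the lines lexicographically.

outcome vector order: (P0.a,P1.a)
|SC outcomes| = 4

P0.a=1 P1.a=0
P0.a=1 P1.a=2
P0.a=2 P1.a=0
P0.a=2 P1.a=2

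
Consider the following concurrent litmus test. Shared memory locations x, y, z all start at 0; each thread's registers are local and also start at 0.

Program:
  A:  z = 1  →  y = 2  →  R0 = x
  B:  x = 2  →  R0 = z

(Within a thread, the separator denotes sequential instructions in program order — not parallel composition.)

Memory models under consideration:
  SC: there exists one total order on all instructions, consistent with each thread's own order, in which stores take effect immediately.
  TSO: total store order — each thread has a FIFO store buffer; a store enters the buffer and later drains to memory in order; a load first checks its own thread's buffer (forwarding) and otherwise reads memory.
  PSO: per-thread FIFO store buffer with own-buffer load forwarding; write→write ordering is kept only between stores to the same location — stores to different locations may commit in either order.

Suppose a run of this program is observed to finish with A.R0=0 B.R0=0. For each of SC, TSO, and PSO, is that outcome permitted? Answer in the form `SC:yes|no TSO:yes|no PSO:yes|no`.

SC:no TSO:yes PSO:yes

outcome vector order: (A.R0,B.R0)
under SC → (0,1) (2,0) (2,1)
under TSO → (0,0) (0,1) (2,0) (2,1)
under PSO → (0,0) (0,1) (2,0) (2,1)
target (0,0) ∈ {TSO,PSO}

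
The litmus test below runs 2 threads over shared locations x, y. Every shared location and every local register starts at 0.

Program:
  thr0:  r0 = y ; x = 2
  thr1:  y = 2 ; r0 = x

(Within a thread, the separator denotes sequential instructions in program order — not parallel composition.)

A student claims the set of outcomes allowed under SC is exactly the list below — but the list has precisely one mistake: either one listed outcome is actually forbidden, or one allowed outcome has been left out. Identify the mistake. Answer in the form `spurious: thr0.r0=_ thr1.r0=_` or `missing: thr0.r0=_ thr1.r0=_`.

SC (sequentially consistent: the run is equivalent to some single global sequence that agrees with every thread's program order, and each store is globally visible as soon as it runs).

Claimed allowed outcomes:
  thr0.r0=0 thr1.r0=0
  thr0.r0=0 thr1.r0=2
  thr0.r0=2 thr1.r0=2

missing: thr0.r0=2 thr1.r0=0

outcome vector order: (thr0.r0,thr1.r0)
under SC → 0/0; 0/2; 2/0; 2/2
SC∖claimed = {2/0}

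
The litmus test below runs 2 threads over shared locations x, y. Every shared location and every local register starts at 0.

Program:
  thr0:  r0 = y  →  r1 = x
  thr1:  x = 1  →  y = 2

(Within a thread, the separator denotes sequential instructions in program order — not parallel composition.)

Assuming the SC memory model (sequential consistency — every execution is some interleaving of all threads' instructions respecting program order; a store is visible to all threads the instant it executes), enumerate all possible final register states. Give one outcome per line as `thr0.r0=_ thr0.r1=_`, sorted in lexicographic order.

thr0.r0=0 thr0.r1=0
thr0.r0=0 thr0.r1=1
thr0.r0=2 thr0.r1=1

outcome vector order: (thr0.r0,thr0.r1)
|SC outcomes| = 3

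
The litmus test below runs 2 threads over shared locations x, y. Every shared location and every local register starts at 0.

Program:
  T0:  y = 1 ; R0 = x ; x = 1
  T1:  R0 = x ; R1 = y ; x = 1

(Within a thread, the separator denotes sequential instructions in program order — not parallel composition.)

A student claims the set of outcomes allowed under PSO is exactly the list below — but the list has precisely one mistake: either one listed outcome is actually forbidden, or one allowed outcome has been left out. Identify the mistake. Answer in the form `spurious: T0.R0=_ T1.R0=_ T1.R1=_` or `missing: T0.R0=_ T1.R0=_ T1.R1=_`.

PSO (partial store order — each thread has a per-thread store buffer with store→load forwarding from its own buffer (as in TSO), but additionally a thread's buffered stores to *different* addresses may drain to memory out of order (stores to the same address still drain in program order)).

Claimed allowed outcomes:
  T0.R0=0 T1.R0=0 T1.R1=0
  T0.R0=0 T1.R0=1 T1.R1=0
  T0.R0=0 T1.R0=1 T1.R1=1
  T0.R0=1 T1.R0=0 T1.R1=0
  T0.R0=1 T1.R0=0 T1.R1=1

missing: T0.R0=0 T1.R0=0 T1.R1=1

outcome vector order: (T0.R0,T1.R0,T1.R1)
PSO: 6 outcomes — {<0 0 0>; <0 0 1>; <0 1 0>; <0 1 1>; <1 0 0>; <1 0 1>}
PSO∖claimed = {<0 0 1>}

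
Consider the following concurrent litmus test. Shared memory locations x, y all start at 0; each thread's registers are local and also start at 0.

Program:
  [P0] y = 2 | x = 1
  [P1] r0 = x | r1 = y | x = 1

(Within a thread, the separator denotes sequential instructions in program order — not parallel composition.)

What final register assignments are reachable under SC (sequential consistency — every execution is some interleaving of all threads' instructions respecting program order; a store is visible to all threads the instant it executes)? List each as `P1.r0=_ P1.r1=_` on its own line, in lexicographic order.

P1.r0=0 P1.r1=0
P1.r0=0 P1.r1=2
P1.r0=1 P1.r1=2

outcome vector order: (P1.r0,P1.r1)
|SC outcomes| = 3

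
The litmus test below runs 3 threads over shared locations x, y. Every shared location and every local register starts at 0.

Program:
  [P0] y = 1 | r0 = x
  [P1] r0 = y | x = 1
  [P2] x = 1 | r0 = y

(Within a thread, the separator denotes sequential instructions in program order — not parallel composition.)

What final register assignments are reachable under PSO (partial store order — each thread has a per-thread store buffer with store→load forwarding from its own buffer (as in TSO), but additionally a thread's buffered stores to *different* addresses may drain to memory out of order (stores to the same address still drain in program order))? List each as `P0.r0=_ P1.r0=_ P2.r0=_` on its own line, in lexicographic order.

outcome vector order: (P0.r0,P1.r0,P2.r0)
|PSO outcomes| = 8

P0.r0=0 P1.r0=0 P2.r0=0
P0.r0=0 P1.r0=0 P2.r0=1
P0.r0=0 P1.r0=1 P2.r0=0
P0.r0=0 P1.r0=1 P2.r0=1
P0.r0=1 P1.r0=0 P2.r0=0
P0.r0=1 P1.r0=0 P2.r0=1
P0.r0=1 P1.r0=1 P2.r0=0
P0.r0=1 P1.r0=1 P2.r0=1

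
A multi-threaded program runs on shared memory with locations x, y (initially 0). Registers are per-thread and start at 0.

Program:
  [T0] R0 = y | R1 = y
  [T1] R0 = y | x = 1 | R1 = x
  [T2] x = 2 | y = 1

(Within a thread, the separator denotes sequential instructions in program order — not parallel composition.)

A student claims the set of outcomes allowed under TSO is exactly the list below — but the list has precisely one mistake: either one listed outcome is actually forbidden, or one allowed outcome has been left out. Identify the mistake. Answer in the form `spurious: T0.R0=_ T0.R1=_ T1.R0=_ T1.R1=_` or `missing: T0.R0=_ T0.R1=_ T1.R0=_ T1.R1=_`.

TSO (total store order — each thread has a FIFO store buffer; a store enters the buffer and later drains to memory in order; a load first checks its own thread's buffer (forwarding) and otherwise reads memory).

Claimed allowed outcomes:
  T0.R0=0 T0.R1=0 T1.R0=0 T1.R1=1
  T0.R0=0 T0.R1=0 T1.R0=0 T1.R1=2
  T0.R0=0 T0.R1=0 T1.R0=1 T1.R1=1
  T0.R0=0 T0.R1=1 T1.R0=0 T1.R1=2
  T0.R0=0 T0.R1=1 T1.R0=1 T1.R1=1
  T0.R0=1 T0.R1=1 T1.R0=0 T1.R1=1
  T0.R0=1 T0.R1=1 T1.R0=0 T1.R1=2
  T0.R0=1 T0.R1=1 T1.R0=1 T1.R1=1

missing: T0.R0=0 T0.R1=1 T1.R0=0 T1.R1=1

outcome vector order: (T0.R0,T0.R1,T1.R0,T1.R1)
TSO (9): 0/0/0/1 0/0/0/2 0/0/1/1 0/1/0/1 0/1/0/2 0/1/1/1 1/1/0/1 1/1/0/2 1/1/1/1
TSO∖claimed = {0/1/0/1}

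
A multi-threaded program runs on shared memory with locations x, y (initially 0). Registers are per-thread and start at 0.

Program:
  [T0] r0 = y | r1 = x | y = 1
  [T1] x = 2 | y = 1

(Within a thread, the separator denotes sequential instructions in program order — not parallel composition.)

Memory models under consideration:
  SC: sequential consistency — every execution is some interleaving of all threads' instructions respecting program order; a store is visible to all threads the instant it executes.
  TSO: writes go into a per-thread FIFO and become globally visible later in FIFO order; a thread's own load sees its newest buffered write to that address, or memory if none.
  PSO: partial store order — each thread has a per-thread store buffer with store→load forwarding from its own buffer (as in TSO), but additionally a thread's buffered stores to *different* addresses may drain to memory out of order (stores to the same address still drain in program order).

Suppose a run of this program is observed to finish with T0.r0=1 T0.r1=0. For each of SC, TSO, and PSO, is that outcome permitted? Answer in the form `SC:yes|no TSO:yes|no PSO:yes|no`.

outcome vector order: (T0.r0,T0.r1)
under SC → <0 0>, <0 2>, <1 2>
under TSO → <0 0>, <0 2>, <1 2>
under PSO → <0 0>, <0 2>, <1 0>, <1 2>
target <1 0> ∈ {PSO}

SC:no TSO:no PSO:yes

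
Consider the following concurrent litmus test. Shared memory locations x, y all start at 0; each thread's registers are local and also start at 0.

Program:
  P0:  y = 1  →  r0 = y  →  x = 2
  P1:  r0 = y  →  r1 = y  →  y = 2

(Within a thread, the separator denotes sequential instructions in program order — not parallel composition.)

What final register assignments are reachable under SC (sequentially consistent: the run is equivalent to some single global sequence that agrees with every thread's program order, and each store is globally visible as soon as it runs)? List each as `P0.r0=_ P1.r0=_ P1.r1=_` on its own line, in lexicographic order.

P0.r0=1 P1.r0=0 P1.r1=0
P0.r0=1 P1.r0=0 P1.r1=1
P0.r0=1 P1.r0=1 P1.r1=1
P0.r0=2 P1.r0=0 P1.r1=0
P0.r0=2 P1.r0=0 P1.r1=1
P0.r0=2 P1.r0=1 P1.r1=1

outcome vector order: (P0.r0,P1.r0,P1.r1)
|SC outcomes| = 6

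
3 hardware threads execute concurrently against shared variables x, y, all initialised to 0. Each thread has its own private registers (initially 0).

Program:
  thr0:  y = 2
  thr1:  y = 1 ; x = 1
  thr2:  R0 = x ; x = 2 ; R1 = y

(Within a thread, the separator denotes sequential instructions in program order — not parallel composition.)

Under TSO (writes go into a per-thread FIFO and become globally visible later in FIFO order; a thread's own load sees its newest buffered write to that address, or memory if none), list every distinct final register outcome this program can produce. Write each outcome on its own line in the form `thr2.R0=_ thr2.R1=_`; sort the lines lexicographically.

outcome vector order: (thr2.R0,thr2.R1)
|TSO outcomes| = 5

thr2.R0=0 thr2.R1=0
thr2.R0=0 thr2.R1=1
thr2.R0=0 thr2.R1=2
thr2.R0=1 thr2.R1=1
thr2.R0=1 thr2.R1=2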